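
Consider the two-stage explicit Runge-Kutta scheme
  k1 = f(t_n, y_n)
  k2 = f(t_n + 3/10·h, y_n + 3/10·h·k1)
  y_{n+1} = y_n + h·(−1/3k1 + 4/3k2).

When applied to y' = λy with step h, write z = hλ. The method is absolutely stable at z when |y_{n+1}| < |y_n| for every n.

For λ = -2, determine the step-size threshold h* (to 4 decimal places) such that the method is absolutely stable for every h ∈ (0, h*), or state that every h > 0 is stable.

On y'=λy, z=hλ:
  k1=λy_n ⇒ h·k1=z·y_n;  k2=λ(1+3/10z)y_n ⇒ h·k2=z(1+3/10z)y_n
  y_{n+1}/y_n = 1 − 1/3z + 4/3z(1+3/10z) = 1 + z + 2/5z²
  ⇒ R(z) = 1 + z + 2/5z².

Find x<0 with |R(x)|<1.
x=-0.8: |R|=0.4560
R=1: x+2/5x²=0 ⇒ x=−5/2=-2.5000; min R=1−1/(4·2/5)=0.3750>−1
Confirm numerically:
  x=-2.312: |R|=0.82614 <1
  x=-2.032: |R|=0.61961 <1
  x=-2.005: |R|=0.60301 <1
  x=-1.534: |R|=0.40726 <1
  x=-2.822: |R|=1.36347 >1
  x=-2.788: |R|=1.32118 >1
  x=-2.573: |R|=1.07513 >1
Stable set (-2.5000, 0).

(-2.5000,0); λ=-2 ⇒ h* = (5/2)/2 = 1.2500.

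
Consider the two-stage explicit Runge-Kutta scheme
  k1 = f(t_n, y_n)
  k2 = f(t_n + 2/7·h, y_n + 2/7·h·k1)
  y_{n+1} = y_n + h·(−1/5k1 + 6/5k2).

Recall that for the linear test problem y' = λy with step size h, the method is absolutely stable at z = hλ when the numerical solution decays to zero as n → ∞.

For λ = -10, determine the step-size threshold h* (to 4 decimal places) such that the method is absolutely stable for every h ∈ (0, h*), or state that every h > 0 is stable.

Set f=λy, z=hλ:
  k1=λy_n ⇒ h·k1=z·y_n;  k2=λ(1+2/7z)y_n ⇒ h·k2=z(1+2/7z)y_n
  y_{n+1}/y_n = 1 − 1/5z + 6/5z(1+2/7z) = 1 + z + 12/35z²
  R(z) = 1 + z + 12/35z².

Solve |R(x)|<1 on ℝ⁻.
x=-1.26: |R|=0.2843
R=1: x+12/35x²=0 ⇒ x=−35/12=-2.9167; min R=1−1/(4·12/35)=0.2708>−1
Confirm numerically:
  x=-2.514: |R|=0.65292 <1
  x=-1.826: |R|=0.31718 <1
  x=-1.488: |R|=0.27114 <1
  x=-1.464: |R|=0.27084 <1
  x=-3.425: |R|=1.59693 >1
  x=-3.332: |R|=1.47448 >1
  x=-3.286: |R|=1.41610 >1
Stable set (-2.9167, 0).

(-2.9167,0); λ=-10 ⇒ h* = (35/12)/10 = 0.2917.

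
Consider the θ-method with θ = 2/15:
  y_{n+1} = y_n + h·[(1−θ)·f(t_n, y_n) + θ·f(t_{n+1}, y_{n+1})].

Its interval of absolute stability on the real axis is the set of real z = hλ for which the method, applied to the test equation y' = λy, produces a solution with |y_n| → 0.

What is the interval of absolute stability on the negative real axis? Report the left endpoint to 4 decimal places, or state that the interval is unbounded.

With y'=λy (z=hλ):
  y_{n+1} = y_n + z·[13/15·y_n + 2/15·y_{n+1}] ⇒ (1 − 2/15z)y_{n+1} = (1 + 13/15z)y_n
  ⇒ R(z) = (1 + 13/15z)/(1 − 2/15z).

Need |R(x)|<1, x<0.
x=-1.48: |R|=0.2361
R=−1: 1+13/15x = −1+2/15x ⇒ -11/15x=2 ⇒ x=2/(-11/15)=-2.7273
Confirm numerically:
  x=-2.374: |R|=0.80322 <1
  x=-1.879: |R|=0.50256 <1
  x=-1.260: |R|=0.07877 <1
  x=-3.309: |R|=1.29600 >1
  x=-3.247: |R|=1.26598 >1
  x=-2.881: |R|=1.08145 >1
Interval (-2.7273, 0).

(-2.7273, 0).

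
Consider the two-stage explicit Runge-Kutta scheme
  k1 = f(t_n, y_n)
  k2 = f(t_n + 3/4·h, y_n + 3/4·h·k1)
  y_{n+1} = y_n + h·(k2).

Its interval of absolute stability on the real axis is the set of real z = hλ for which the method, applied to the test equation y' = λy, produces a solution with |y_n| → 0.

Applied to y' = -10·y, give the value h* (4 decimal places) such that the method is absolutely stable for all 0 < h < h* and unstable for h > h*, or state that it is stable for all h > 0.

With y'=λy (z=hλ):
  k1=λy_n ⇒ h·k1=z·y_n;  k2=λ(1+3/4z)y_n ⇒ h·k2=z(1+3/4z)y_n
  y_{n+1}/y_n = 1 + z(1+3/4z) = 1 + z + 3/4z²
  so R(z) = 1 + z + 3/4z².

Boundary: |R(x)|=1, x<0.
x=-0.76: |R|=0.6732
R=1: x+3/4x²=0 ⇒ x=−4/3=-1.3333; min R=1−1/(4·3/4)=0.6667>−1
Confirm numerically:
  x=-1.296: |R|=0.96371 <1
  x=-1.195: |R|=0.87602 <1
  x=-1.091: |R|=0.80171 <1
  x=-0.748: |R|=0.67163 <1
  x=-1.518: |R|=1.21024 >1
  x=-1.430: |R|=1.10367 >1
Stable set (-1.3333, 0).

(-1.3333,0); λ=-10 ⇒ h* = (4/3)/10 = 0.1333.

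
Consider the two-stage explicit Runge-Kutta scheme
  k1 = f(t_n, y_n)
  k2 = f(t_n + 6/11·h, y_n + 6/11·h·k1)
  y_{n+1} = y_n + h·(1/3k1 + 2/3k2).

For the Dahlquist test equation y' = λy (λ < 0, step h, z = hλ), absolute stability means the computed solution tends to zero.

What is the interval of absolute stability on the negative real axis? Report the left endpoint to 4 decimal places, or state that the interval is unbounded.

Test eqn y'=λy, z=hλ:
  k1=λy_n ⇒ h·k1=z·y_n;  k2=λ(1+6/11z)y_n ⇒ h·k2=z(1+6/11z)y_n
  y_{n+1}/y_n = 1 + 1/3z + 2/3z(1+6/11z) = 1 + z + 4/11z²
  Hence R(z) = 1 + z + 4/11z².

Solve |R(x)|<1 on ℝ⁻.
x=-0.43: |R|=0.6372
R=1: x+4/11x²=0 ⇒ x=−11/4=-2.7500; min R=1−1/(4·4/11)=0.3125>−1
Confirm numerically:
  x=-2.113: |R|=0.51055 <1
  x=-1.506: |R|=0.31874 <1
  x=-1.272: |R|=0.31636 <1
  x=-3.218: |R|=1.54765 >1
  x=-3.200: |R|=1.52364 >1
Stable set (-2.7500, 0).

(-2.7500, 0).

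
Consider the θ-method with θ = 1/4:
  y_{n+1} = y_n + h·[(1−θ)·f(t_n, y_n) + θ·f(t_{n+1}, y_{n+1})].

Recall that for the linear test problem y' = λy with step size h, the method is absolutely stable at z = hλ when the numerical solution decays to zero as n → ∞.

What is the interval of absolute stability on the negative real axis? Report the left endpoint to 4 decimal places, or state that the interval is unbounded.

Set f=λy, z=hλ:
  y_{n+1} = y_n + z·[3/4·y_n + 1/4·y_{n+1}] ⇒ (1 − 1/4z)y_{n+1} = (1 + 3/4z)y_n
  ⇒ R(z) = (1 + 3/4z)/(1 − 1/4z).

Solve |R(x)|<1 on ℝ⁻.
x=-1.65: |R|=0.1681
R=−1: 1+3/4x = −1+1/4x ⇒ -1/2x=2 ⇒ x=2/(-1/2)=-4.0000
Confirm numerically:
  x=-3.606: |R|=0.89640 <1
  x=-2.678: |R|=0.60407 <1
  x=-2.222: |R|=0.42848 <1
  x=-4.485: |R|=1.11432 >1
  x=-4.144: |R|=1.03536 >1
So |R|<1 on (-4.0000, 0).

(-4.0000, 0).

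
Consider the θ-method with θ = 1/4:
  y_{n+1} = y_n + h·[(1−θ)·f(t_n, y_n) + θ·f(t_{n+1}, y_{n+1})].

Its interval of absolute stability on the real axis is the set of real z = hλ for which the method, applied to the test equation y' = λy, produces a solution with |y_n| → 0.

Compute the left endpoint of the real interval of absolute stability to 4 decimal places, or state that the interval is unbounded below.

z* = -4.0000.

Set f=λy, z=hλ:
  y_{n+1} = y_n + z·[3/4·y_n + 1/4·y_{n+1}] ⇒ (1 − 1/4z)y_{n+1} = (1 + 3/4z)y_n
  R(z) = (1 + 3/4z)/(1 − 1/4z).

Boundary: |R(x)|=1, x<0.
x=-0.88: |R|=0.2787
R=−1: 1+3/4x = −1+1/4x ⇒ -1/2x=2 ⇒ x=2/(-1/2)=-4.0000
Confirm numerically:
  x=-2.451: |R|=0.51976 <1
  x=-2.297: |R|=0.45911 <1
  x=-1.633: |R|=0.15960 <1
  x=-4.356: |R|=1.08521 >1
  x=-4.031: |R|=1.00772 >1
Stable set (-4.0000, 0).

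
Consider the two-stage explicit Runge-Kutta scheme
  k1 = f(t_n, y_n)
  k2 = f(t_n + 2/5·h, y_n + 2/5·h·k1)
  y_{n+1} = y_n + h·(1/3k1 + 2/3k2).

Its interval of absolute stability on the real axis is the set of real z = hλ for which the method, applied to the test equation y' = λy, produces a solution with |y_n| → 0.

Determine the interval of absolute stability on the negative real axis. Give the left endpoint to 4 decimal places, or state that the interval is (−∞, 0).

With y'=λy (z=hλ):
  k1=λy_n ⇒ h·k1=z·y_n;  k2=λ(1+2/5z)y_n ⇒ h·k2=z(1+2/5z)y_n
  y_{n+1}/y_n = 1 + 1/3z + 2/3z(1+2/5z) = 1 + z + 4/15z²
  R(z) = 1 + z + 4/15z².

Need |R(x)|<1, x<0.
x=-1.73: |R|=0.0681
R=1: x+4/15x²=0 ⇒ x=−15/4=-3.7500; min R=1−1/(4·4/15)=0.0625>−1
Confirm numerically:
  x=-2.693: |R|=0.24093 <1
  x=-2.577: |R|=0.19391 <1
  x=-2.121: |R|=0.07864 <1
  x=-2.048: |R|=0.07048 <1
  x=-4.271: |R|=1.59338 >1
  x=-4.158: |R|=1.45239 >1
Interval (-3.7500, 0).

z∈(-3.7500,0).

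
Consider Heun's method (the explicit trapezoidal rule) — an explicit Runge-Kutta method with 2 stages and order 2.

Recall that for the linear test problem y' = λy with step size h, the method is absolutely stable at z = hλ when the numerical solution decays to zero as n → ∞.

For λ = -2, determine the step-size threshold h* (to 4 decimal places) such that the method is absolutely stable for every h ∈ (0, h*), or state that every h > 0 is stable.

(-2.0000,0); λ=-2 ⇒ h* = 1.0000.

Set f=λy, z=hλ:
  order 2, 2-stage ⇒ R(z)=1+z+z^2/2
  (e.g. R(-1.41)=0.58405, |R|=0.58405)

Need |R(x)|<1, x<0.
x=-1.41: |R|=0.5840
|R(-2.2)|=1.2200 |R(-1.69)|=0.7380 |R(-1.22)|=0.5242
Bisect:
  x_lo=-2.4910 |R|=1.6115  x_hi=-0.0737 |R|=0.9290
  mid=-1.28235 |R|=0.53986 →hi
  mid=-1.88667 |R|=0.89309 →hi
  mid=-2.18883 |R|=1.20666 →lo
  mid=-2.03775 |R|=1.03846 →lo
  mid=-1.96221 |R|=0.96293 →hi
  mid=-1.99998 |R|=0.99998 →hi
  mid=-2.01887 |R|=1.01904 →lo
  mid=-2.00942 |R|=1.00947 →lo
  ...
  [-2.00013,-1.99998] ⇒ x*=-2.0000
Stable set (-2.0000, 0).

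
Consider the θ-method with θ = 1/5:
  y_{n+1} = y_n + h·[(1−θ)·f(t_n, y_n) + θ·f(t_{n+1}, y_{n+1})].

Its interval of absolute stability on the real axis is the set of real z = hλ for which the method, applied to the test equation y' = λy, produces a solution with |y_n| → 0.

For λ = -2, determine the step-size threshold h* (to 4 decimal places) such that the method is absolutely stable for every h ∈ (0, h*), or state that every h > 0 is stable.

(-3.3333,0); λ=-2 ⇒ h* = (10/3)/2 = 1.6667.

On y'=λy, z=hλ:
  y_{n+1} = y_n + z·[4/5·y_n + 1/5·y_{n+1}] ⇒ (1 − 1/5z)y_{n+1} = (1 + 4/5z)y_n
  so R(z) = (1 + 4/5z)/(1 − 1/5z).

Boundary: |R(x)|=1, x<0.
x=-1.74: |R|=0.2908
R=−1: 1+4/5x = −1+1/5x ⇒ -3/5x=2 ⇒ x=2/(-3/5)=-3.3333
Confirm numerically:
  x=-3.160: |R|=0.93627 <1
  x=-2.477: |R|=0.65641 <1
  x=-1.964: |R|=0.41011 <1
  x=-1.379: |R|=0.08089 <1
  x=-3.908: |R|=1.19353 >1
  x=-3.856: |R|=1.17706 >1
Stable set (-3.3333, 0).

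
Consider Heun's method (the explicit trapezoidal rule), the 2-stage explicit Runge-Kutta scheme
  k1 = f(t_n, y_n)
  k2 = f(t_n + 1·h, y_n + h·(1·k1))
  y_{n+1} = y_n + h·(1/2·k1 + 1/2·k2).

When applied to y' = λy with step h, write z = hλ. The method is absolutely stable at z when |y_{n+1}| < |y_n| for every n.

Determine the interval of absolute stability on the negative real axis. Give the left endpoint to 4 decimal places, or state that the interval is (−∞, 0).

On y'=λy, z=hλ:
  order 2, 2-stage ⇒ R(z)=1+z+z^2/2
  (e.g. R(-1.24)=0.52880, |R|=0.52880)

Solve |R(x)|<1 on ℝ⁻.
x=-1.24: |R|=0.5288
|R(-1.62)|=0.6922 |R(-1.57)|=0.6624 |R(-0.7)|=0.5450
Bisect:
  x_lo=-2.3533 |R|=1.4157  x_hi=-0.2659 |R|=0.7694
  mid=-1.30960 |R|=0.54793 →hi
  mid=-1.83144 |R|=0.84564 →hi
  mid=-2.09235 |R|=1.09662 →lo
  mid=-1.96189 |R|=0.96262 →hi
  mid=-2.02712 |R|=1.02749 →lo
  mid=-1.99451 |R|=0.99452 →hi
  mid=-2.01082 |R|=1.01087 →lo
  ...
  [-2.00011,-1.99999] ⇒ x*=-2.0000
So |R|<1 on (-2.0000, 0).

z∈(-2.0000,0).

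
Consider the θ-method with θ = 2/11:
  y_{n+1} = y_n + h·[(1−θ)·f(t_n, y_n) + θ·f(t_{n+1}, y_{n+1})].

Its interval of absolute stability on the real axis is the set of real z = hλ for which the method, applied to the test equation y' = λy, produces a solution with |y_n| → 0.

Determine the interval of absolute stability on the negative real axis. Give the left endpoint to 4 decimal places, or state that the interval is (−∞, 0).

z∈(-3.1429,0).

With y'=λy (z=hλ):
  y_{n+1} = y_n + z·[9/11·y_n + 2/11·y_{n+1}] ⇒ (1 − 2/11z)y_{n+1} = (1 + 9/11z)y_n
  so R(z) = (1 + 9/11z)/(1 − 2/11z).

Find x<0 with |R(x)|<1.
x=-0.94: |R|=0.1972
R=−1: 1+9/11x = −1+2/11x ⇒ -7/11x=2 ⇒ x=2/(-7/11)=-3.1429
Confirm numerically:
  x=-2.010: |R|=0.47204 <1
  x=-1.688: |R|=0.29160 <1
  x=-1.558: |R|=0.21408 <1
  x=-3.616: |R|=1.18166 >1
  x=-3.480: |R|=1.13140 >1
  x=-3.401: |R|=1.10151 >1
So |R|<1 on (-3.1429, 0).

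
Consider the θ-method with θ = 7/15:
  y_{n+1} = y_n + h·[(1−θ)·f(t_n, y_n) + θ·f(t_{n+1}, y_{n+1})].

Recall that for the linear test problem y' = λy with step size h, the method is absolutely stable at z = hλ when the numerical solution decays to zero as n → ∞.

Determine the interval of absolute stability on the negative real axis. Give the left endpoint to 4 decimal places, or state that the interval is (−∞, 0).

(-30.0000, 0).

Test eqn y'=λy, z=hλ:
  y_{n+1} = y_n + z·[8/15·y_n + 7/15·y_{n+1}] ⇒ (1 − 7/15z)y_{n+1} = (1 + 8/15z)y_n
  Hence R(z) = (1 + 8/15z)/(1 − 7/15z).

Boundary: |R(x)|=1, x<0.
x=-1.54: |R|=0.1040
R=−1: 1+8/15x = −1+7/15x ⇒ -1/15x=2 ⇒ x=2/(-1/15)=-30.0000
Confirm numerically:
  x=-17.968: |R|=0.91453 <1
  x=-15.988: |R|=0.88960 <1
  x=-15.467: |R|=0.88210 <1
  x=-30.473: |R|=1.00207 >1
  x=-30.361: |R|=1.00159 >1
  x=-30.215: |R|=1.00095 >1
So |R|<1 on (-30.0000, 0).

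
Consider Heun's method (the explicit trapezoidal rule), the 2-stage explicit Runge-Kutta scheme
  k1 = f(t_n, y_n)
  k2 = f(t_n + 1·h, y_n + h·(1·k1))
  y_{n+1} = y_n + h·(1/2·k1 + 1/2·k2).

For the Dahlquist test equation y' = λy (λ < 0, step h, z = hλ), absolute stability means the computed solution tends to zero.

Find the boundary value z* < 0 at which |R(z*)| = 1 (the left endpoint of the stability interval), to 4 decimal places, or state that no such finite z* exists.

On y'=λy, z=hλ:
  order 2, 2-stage ⇒ R(z)=1+z+z^2/2
  (e.g. R(-0.48)=0.63520, |R|=0.63520)

Find x<0 with |R(x)|<1.
x=-0.48: |R|=0.6352
|R(-1.76)|=0.7888 |R(-1.38)|=0.5722 |R(-0.88)|=0.5072
Bisect:
  x_lo=-2.5922 |R|=1.7675  x_hi=-0.3274 |R|=0.7262
  mid=-1.45980 |R|=0.60571 →hi
  mid=-2.02600 |R|=1.02633 →lo
  mid=-1.74290 |R|=0.77595 →hi
  mid=-1.88445 |R|=0.89112 →hi
  mid=-1.95522 |R|=0.95622 →hi
  mid=-1.99061 |R|=0.99065 →hi
  mid=-2.00830 |R|=1.00834 →lo
  mid=-1.99946 |R|=0.99946 →hi
  mid=-2.00388 |R|=1.00389 →lo
  ...
  [-2.00001,-1.99987] ⇒ x*=-2.0000
Stable set (-2.0000, 0).

left endpoint -2.0000.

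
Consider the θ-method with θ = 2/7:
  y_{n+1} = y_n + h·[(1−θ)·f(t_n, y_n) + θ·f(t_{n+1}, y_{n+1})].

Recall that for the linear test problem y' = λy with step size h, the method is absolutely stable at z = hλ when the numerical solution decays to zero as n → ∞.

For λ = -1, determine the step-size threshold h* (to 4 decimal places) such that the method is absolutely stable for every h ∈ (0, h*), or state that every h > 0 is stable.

Test eqn y'=λy, z=hλ:
  y_{n+1} = y_n + z·[5/7·y_n + 2/7·y_{n+1}] ⇒ (1 − 2/7z)y_{n+1} = (1 + 5/7z)y_n
  R(z) = (1 + 5/7z)/(1 − 2/7z).

Find x<0 with |R(x)|<1.
x=-0.78: |R|=0.3621
R=−1: 1+5/7x = −1+2/7x ⇒ -3/7x=2 ⇒ x=2/(-3/7)=-4.6667
Confirm numerically:
  x=-4.317: |R|=0.93290 <1
  x=-4.247: |R|=0.91874 <1
  x=-3.243: |R|=0.68330 <1
  x=-5.047: |R|=1.06675 >1
  x=-4.797: |R|=1.02356 >1
So |R|<1 on (-4.6667, 0).

(-4.6667,0); λ=-1 ⇒ h* = (14/3)/1 = 4.6667.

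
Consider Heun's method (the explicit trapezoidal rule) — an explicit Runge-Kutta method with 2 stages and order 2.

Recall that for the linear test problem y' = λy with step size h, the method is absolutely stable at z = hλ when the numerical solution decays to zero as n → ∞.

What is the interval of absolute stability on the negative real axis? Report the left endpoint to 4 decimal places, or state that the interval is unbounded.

(-2.0000, 0).

Set f=λy, z=hλ:
  order 2, 2-stage ⇒ R(z)=1+z+z^2/2
  (e.g. R(-1.17)=0.51445, |R|=0.51445)

Solve |R(x)|<1 on ℝ⁻.
x=-1.17: |R|=0.5144
|R(-2.09)|=1.0940 |R(-1.94)|=0.9418 |R(-1.32)|=0.5512
Bisect:
  x_lo=-2.5165 |R|=1.6498  x_hi=-0.2307 |R|=0.7959
  mid=-1.37361 |R|=0.56979 →hi
  mid=-1.94503 |R|=0.94654 →hi
  mid=-2.23075 |R|=1.25737 →lo
  mid=-2.08789 |R|=1.09175 →lo
  mid=-2.01646 |R|=1.01660 →lo
  mid=-1.98075 |R|=0.98093 →hi
  mid=-1.99860 |R|=0.99861 →hi
  mid=-2.00753 |R|=1.00756 →lo
  mid=-2.00307 |R|=1.00307 →lo
  mid=-2.00084 |R|=1.00084 →lo
  ...
  [-2.00000,-1.99986] ⇒ x*=-2.0000
Interval (-2.0000, 0).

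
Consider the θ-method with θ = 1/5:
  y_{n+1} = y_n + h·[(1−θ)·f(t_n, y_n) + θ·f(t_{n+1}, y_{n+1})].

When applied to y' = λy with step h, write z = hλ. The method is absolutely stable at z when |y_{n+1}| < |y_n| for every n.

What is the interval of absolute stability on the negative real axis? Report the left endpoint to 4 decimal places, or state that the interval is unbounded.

(-3.3333, 0).

On y'=λy, z=hλ:
  y_{n+1} = y_n + z·[4/5·y_n + 1/5·y_{n+1}] ⇒ (1 − 1/5z)y_{n+1} = (1 + 4/5z)y_n
  so R(z) = (1 + 4/5z)/(1 − 1/5z).

Find x<0 with |R(x)|<1.
x=-0.91: |R|=0.2301
R=−1: 1+4/5x = −1+1/5x ⇒ -3/5x=2 ⇒ x=2/(-3/5)=-3.3333
Confirm numerically:
  x=-3.063: |R|=0.89942 <1
  x=-2.905: |R|=0.83744 <1
  x=-1.959: |R|=0.40753 <1
  x=-1.540: |R|=0.17737 <1
  x=-3.741: |R|=1.13992 >1
  x=-3.672: |R|=1.11716 >1
  x=-3.654: |R|=1.11116 >1
Interval (-3.3333, 0).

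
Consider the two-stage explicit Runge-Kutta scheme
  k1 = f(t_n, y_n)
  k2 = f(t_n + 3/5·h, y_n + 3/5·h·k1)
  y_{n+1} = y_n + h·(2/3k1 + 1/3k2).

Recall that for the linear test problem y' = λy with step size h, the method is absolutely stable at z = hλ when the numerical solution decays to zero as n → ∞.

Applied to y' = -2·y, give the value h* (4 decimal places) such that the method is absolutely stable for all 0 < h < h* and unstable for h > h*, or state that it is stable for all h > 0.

(-5.0000,0); λ=-2 ⇒ h* = (5)/2 = 2.5000.

Test eqn y'=λy, z=hλ:
  k1=λy_n ⇒ h·k1=z·y_n;  k2=λ(1+3/5z)y_n ⇒ h·k2=z(1+3/5z)y_n
  y_{n+1}/y_n = 1 + 2/3z + 1/3z(1+3/5z) = 1 + z + 1/5z²
  so R(z) = 1 + z + 1/5z².

Boundary: |R(x)|=1, x<0.
x=-1.06: |R|=0.1647
R=1: x+1/5x²=0 ⇒ x=−5=-5.0000; min R=1−1/(4·1/5)=-0.2500>−1
Confirm numerically:
  x=-4.604: |R|=0.63536 <1
  x=-2.500: |R|=0.25000 <1
  x=-2.430: |R|=0.24902 <1
  x=-5.293: |R|=1.31017 >1
  x=-5.080: |R|=1.08128 >1
Interval (-5.0000, 0).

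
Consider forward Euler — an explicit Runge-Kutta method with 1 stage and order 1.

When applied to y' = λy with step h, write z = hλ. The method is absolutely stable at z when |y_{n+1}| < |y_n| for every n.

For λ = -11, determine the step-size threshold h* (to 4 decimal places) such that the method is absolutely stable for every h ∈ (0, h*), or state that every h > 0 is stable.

(-2.0000,0); λ=-11 ⇒ h* = 0.1818.

On y'=λy, z=hλ:
  order 1, 1-stage ⇒ R(z)=1+z
  (e.g. R(-1.61)=-0.61000, |R|=0.61000)

Find x<0 with |R(x)|<1.
x=-1.61: |R|=0.6100
|R(-1.87)|=0.8700 |R(-1.74)|=0.7400 |R(-1.38)|=0.3800
Bisect:
  x_lo=-2.5528 |R|=1.5528  x_hi=-0.0733 |R|=0.9267
  mid=-1.31305 |R|=0.31305 →hi
  mid=-1.93295 |R|=0.93295 →hi
  mid=-2.24290 |R|=1.24290 →lo
  mid=-2.08792 |R|=1.08792 →lo
  mid=-2.01044 |R|=1.01044 →lo
  mid=-1.97169 |R|=0.97169 →hi
  mid=-1.99106 |R|=0.99106 →hi
  mid=-2.00075 |R|=1.00075 →lo
  ...
  [-2.00014,-1.99999] ⇒ x*=-2.0000
Interval (-2.0000, 0).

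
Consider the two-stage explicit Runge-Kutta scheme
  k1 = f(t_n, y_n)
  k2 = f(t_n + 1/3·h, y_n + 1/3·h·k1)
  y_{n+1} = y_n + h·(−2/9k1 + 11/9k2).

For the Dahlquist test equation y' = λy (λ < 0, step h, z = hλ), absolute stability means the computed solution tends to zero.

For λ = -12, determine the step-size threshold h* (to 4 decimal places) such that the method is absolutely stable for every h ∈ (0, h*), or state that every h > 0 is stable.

Set f=λy, z=hλ:
  k1=λy_n ⇒ h·k1=z·y_n;  k2=λ(1+1/3z)y_n ⇒ h·k2=z(1+1/3z)y_n
  y_{n+1}/y_n = 1 − 2/9z + 11/9z(1+1/3z) = 1 + z + 11/27z²
  ⇒ R(z) = 1 + z + 11/27z².

Solve |R(x)|<1 on ℝ⁻.
x=-0.61: |R|=0.5416
R=1: x+11/27x²=0 ⇒ x=−27/11=-2.4545; min R=1−1/(4·11/27)=0.3864>−1
Confirm numerically:
  x=-2.041: |R|=0.65613 <1
  x=-1.180: |R|=0.38727 <1
  x=-1.008: |R|=0.40595 <1
  x=-0.999: |R|=0.40759 <1
  x=-2.841: |R|=1.44730 >1
  x=-2.807: |R|=1.40306 >1
  x=-2.607: |R|=1.16192 >1
So |R|<1 on (-2.4545, 0).

(-2.4545,0); λ=-12 ⇒ h* = (27/11)/12 = 0.2045.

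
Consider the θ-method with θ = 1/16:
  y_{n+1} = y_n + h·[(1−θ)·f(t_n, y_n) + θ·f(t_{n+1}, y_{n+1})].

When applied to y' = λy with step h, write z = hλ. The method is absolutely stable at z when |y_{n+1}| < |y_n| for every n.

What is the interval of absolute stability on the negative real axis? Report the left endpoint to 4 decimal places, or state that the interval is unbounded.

Test eqn y'=λy, z=hλ:
  y_{n+1} = y_n + z·[15/16·y_n + 1/16·y_{n+1}] ⇒ (1 − 1/16z)y_{n+1} = (1 + 15/16z)y_n
  so R(z) = (1 + 15/16z)/(1 − 1/16z).

Solve |R(x)|<1 on ℝ⁻.
x=-1.23: |R|=0.1422
R=−1: 1+15/16x = −1+1/16x ⇒ -7/8x=2 ⇒ x=2/(-7/8)=-2.2857
Confirm numerically:
  x=-1.827: |R|=0.63976 <1
  x=-1.210: |R|=0.12493 <1
  x=-0.948: |R|=0.10503 <1
  x=-2.859: |R|=1.42558 >1
  x=-2.858: |R|=1.42486 >1
  x=-2.750: |R|=1.34667 >1
Stable set (-2.2857, 0).

z∈(-2.2857,0).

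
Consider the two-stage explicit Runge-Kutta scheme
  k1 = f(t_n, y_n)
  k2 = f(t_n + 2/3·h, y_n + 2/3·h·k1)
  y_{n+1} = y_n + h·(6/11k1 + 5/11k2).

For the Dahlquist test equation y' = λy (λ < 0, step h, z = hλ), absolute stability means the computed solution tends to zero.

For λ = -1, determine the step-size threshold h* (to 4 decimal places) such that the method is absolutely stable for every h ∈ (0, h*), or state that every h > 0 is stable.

With y'=λy (z=hλ):
  k1=λy_n ⇒ h·k1=z·y_n;  k2=λ(1+2/3z)y_n ⇒ h·k2=z(1+2/3z)y_n
  y_{n+1}/y_n = 1 + 6/11z + 5/11z(1+2/3z) = 1 + z + 10/33z²
  so R(z) = 1 + z + 10/33z².

Need |R(x)|<1, x<0.
x=-1.12: |R|=0.2601
R=1: x+10/33x²=0 ⇒ x=−33/10=-3.3000; min R=1−1/(4·10/33)=0.1750>−1
Confirm numerically:
  x=-3.069: |R|=0.78517 <1
  x=-3.010: |R|=0.73548 <1
  x=-2.253: |R|=0.28518 <1
  x=-1.658: |R|=0.17502 <1
  x=-3.731: |R|=1.48729 >1
  x=-3.594: |R|=1.32019 >1
  x=-3.497: |R|=1.20876 >1
So |R|<1 on (-3.3000, 0).

(-3.3000,0); λ=-1 ⇒ h* = (33/10)/1 = 3.3000.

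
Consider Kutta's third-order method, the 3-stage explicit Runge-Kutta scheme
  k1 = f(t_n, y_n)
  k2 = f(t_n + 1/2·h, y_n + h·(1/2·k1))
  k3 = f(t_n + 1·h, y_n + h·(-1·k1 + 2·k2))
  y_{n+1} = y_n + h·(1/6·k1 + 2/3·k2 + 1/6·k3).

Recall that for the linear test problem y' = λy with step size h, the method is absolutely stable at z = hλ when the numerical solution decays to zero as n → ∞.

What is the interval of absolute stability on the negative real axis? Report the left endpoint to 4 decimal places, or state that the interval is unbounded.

Set f=λy, z=hλ:
  order 3, 3-stage ⇒ R(z)=1+z+z^2/2+z^3/6
  (e.g. R(-1.08)=0.29325, |R|=0.29325)

Find x<0 with |R(x)|<1.
x=-1.08: |R|=0.2932
|R(-2.73)|=1.3946 |R(-2.41)|=0.8389 |R(-1.49)|=0.0687
Bisect:
  x_lo=-3.4078 |R|=3.1971  x_hi=-0.3346 |R|=0.7151
  mid=-1.87121 |R|=0.21248 →hi
  mid=-2.63950 |R|=1.22091 →lo
  mid=-2.25535 |R|=0.62407 →hi
  mid=-2.44743 |R|=0.89579 →hi
  mid=-2.54347 |R|=1.05123 →lo
  mid=-2.49545 |R|=0.97178 →hi
  mid=-2.51946 |R|=1.01107 →lo
  ...
  [-2.51289,-2.51270] ⇒ x*=-2.5127
Stable set (-2.5127, 0).

z∈(-2.5127,0).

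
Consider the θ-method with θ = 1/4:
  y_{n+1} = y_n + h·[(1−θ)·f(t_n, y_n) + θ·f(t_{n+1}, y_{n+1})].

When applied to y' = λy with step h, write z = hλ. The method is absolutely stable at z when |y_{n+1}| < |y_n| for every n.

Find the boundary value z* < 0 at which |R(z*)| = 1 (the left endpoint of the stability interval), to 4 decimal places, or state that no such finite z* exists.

left endpoint -4.0000.

Test eqn y'=λy, z=hλ:
  y_{n+1} = y_n + z·[3/4·y_n + 1/4·y_{n+1}] ⇒ (1 − 1/4z)y_{n+1} = (1 + 3/4z)y_n
  R(z) = (1 + 3/4z)/(1 − 1/4z).

Boundary: |R(x)|=1, x<0.
x=-1.3: |R|=0.0189
R=−1: 1+3/4x = −1+1/4x ⇒ -1/2x=2 ⇒ x=2/(-1/2)=-4.0000
Confirm numerically:
  x=-2.019: |R|=0.34175 <1
  x=-2.007: |R|=0.33644 <1
  x=-1.799: |R|=0.24090 <1
  x=-4.272: |R|=1.06576 >1
  x=-4.266: |R|=1.06436 >1
Interval (-4.0000, 0).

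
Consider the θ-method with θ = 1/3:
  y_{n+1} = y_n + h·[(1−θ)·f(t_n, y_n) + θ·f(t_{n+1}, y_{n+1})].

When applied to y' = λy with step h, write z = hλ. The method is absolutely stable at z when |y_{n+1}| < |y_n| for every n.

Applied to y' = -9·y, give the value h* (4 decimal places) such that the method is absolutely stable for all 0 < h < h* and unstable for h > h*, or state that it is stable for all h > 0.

(-6.0000,0); λ=-9 ⇒ h* = (6)/9 = 0.6667.

With y'=λy (z=hλ):
  y_{n+1} = y_n + z·[2/3·y_n + 1/3·y_{n+1}] ⇒ (1 − 1/3z)y_{n+1} = (1 + 2/3z)y_n
  ⇒ R(z) = (1 + 2/3z)/(1 − 1/3z).

Find x<0 with |R(x)|<1.
x=-1.1: |R|=0.1951
R=−1: 1+2/3x = −1+1/3x ⇒ -1/3x=2 ⇒ x=2/(-1/3)=-6.0000
Confirm numerically:
  x=-3.801: |R|=0.67667 <1
  x=-3.793: |R|=0.67511 <1
  x=-2.590: |R|=0.38998 <1
  x=-6.581: |R|=1.06064 >1
  x=-6.225: |R|=1.02439 >1
So |R|<1 on (-6.0000, 0).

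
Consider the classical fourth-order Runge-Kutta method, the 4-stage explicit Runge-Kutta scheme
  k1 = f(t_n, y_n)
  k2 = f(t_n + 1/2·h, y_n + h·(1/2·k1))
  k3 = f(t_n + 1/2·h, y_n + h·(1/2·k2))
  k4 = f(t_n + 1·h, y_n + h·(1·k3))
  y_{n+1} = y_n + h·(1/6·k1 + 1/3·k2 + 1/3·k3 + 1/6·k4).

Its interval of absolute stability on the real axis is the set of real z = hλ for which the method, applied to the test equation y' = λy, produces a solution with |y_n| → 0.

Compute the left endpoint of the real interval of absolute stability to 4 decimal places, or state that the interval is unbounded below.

left endpoint -2.7853.

Set f=λy, z=hλ:
  order 4, 4-stage ⇒ R(z)=1+z+z^2/2+z^3/6+z^4/24
  (e.g. R(-0.84)=0.43476, |R|=0.43476)

Need |R(x)|<1, x<0.
x=-0.84: |R|=0.4348
|R(-2.74)|=0.9338 |R(-1.74)|=0.2777 |R(-1.29)|=0.2997
Bisect:
  x_lo=-3.1521 |R|=1.7093  x_hi=-0.0508 |R|=0.9505
  mid=-1.60145 |R|=0.27040 →hi
  mid=-2.37677 |R|=0.53966 →hi
  mid=-2.76443 |R|=0.96900 →hi
  mid=-2.95826 |R|=1.29368 →lo
  mid=-2.86135 |R|=1.12085 →lo
  mid=-2.81289 |R|=1.04241 →lo
  mid=-2.78866 |R|=1.00509 →lo
  mid=-2.77655 |R|=0.98689 →hi
  mid=-2.78260 |R|=0.99595 →hi
  ...
  [-2.78544,-2.78525] ⇒ x*=-2.7853
So |R|<1 on (-2.7853, 0).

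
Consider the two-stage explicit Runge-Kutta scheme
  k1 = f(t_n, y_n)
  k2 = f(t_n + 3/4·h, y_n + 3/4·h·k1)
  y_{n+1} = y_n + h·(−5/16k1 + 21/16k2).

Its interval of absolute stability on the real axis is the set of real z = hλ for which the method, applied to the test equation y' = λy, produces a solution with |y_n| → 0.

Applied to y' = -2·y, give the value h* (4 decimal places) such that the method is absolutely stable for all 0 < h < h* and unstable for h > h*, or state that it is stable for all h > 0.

(-1.0159,0); λ=-2 ⇒ h* = (64/63)/2 = 0.5079.

Test eqn y'=λy, z=hλ:
  k1=λy_n ⇒ h·k1=z·y_n;  k2=λ(1+3/4z)y_n ⇒ h·k2=z(1+3/4z)y_n
  y_{n+1}/y_n = 1 − 5/16z + 21/16z(1+3/4z) = 1 + z + 63/64z²
  so R(z) = 1 + z + 63/64z².

Boundary: |R(x)|=1, x<0.
x=-1.12: |R|=1.1148
R=1: x+63/64x²=0 ⇒ x=−64/63=-1.0159; min R=1−1/(4·63/64)=0.7460>−1
Confirm numerically:
  x=-0.937: |R|=0.92725 <1
  x=-0.892: |R|=0.89123 <1
  x=-0.538: |R|=0.74692 <1
  x=-1.372: |R|=1.48097 >1
  x=-1.244: |R|=1.27936 >1
Interval (-1.0159, 0).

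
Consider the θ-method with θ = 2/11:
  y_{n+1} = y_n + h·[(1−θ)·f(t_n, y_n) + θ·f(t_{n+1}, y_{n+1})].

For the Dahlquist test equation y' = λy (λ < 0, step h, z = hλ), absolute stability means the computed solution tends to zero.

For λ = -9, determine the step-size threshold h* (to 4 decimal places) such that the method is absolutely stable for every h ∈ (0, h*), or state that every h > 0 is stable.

On y'=λy, z=hλ:
  y_{n+1} = y_n + z·[9/11·y_n + 2/11·y_{n+1}] ⇒ (1 − 2/11z)y_{n+1} = (1 + 9/11z)y_n
  ⇒ R(z) = (1 + 9/11z)/(1 − 2/11z).

Boundary: |R(x)|=1, x<0.
x=-0.72: |R|=0.3633
R=−1: 1+9/11x = −1+2/11x ⇒ -7/11x=2 ⇒ x=2/(-7/11)=-3.1429
Confirm numerically:
  x=-2.139: |R|=0.54006 <1
  x=-1.624: |R|=0.25379 <1
  x=-1.601: |R|=0.24004 <1
  x=-3.740: |R|=1.22619 >1
  x=-3.343: |R|=1.07922 >1
  x=-3.327: |R|=1.07301 >1
So |R|<1 on (-3.1429, 0).

(-3.1429,0); λ=-9 ⇒ h* = (22/7)/9 = 0.3492.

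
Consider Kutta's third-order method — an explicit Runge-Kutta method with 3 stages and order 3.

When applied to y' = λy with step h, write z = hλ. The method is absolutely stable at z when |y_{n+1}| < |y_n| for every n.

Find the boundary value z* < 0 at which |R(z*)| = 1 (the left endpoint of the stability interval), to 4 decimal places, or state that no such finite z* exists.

z* = -2.5127.

On y'=λy, z=hλ:
  order 3, 3-stage ⇒ R(z)=1+z+z^2/2+z^3/6
  (e.g. R(-1.42)=0.11099, |R|=0.11099)

Need |R(x)|<1, x<0.
x=-1.42: |R|=0.1110
|R(-1.89)|=0.2292 |R(-1.02)|=0.3233 |R(-0.92)|=0.3734
Bisect:
  x_lo=-3.2269 |R|=2.6206  x_hi=-0.2843 |R|=0.7523
  mid=-1.75559 |R|=0.11636 →hi
  mid=-2.49123 |R|=0.96498 →hi
  mid=-2.85905 |R|=1.66703 →lo
  mid=-2.67514 |R|=1.28768 →lo
  mid=-2.58319 |R|=1.11963 →lo
  mid=-2.53721 |R|=1.04068 →lo
  mid=-2.51422 |R|=1.00243 →lo
  mid=-2.50273 |R|=0.98360 →hi
  mid=-2.50847 |R|=0.99299 →hi
  mid=-2.51135 |R|=0.99770 →hi
  ...
  [-2.51278,-2.51260] ⇒ x*=-2.5127
So |R|<1 on (-2.5127, 0).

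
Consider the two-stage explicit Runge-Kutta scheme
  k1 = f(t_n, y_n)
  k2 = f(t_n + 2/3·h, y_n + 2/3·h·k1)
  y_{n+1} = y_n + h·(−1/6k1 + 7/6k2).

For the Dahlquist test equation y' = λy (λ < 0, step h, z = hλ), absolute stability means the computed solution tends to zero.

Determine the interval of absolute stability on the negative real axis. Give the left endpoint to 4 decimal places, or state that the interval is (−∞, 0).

z∈(-1.2857,0).

Set f=λy, z=hλ:
  k1=λy_n ⇒ h·k1=z·y_n;  k2=λ(1+2/3z)y_n ⇒ h·k2=z(1+2/3z)y_n
  y_{n+1}/y_n = 1 − 1/6z + 7/6z(1+2/3z) = 1 + z + 7/9z²
  so R(z) = 1 + z + 7/9z².

Need |R(x)|<1, x<0.
x=-1.67: |R|=1.4991
R=1: x+7/9x²=0 ⇒ x=−9/7=-1.2857; min R=1−1/(4·7/9)=0.6786>−1
Confirm numerically:
  x=-1.083: |R|=0.82925 <1
  x=-0.840: |R|=0.70880 <1
  x=-0.727: |R|=0.68408 <1
  x=-1.575: |R|=1.35438 >1
  x=-1.494: |R|=1.24203 >1
  x=-1.334: |R|=1.05010 >1
Stable set (-1.2857, 0).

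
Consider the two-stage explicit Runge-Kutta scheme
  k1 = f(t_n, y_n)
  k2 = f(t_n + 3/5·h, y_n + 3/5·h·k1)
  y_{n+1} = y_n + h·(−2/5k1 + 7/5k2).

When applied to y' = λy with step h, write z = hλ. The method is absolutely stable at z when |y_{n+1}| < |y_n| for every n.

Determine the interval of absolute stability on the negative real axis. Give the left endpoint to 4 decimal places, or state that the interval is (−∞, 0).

z∈(-1.1905,0).

Set f=λy, z=hλ:
  k1=λy_n ⇒ h·k1=z·y_n;  k2=λ(1+3/5z)y_n ⇒ h·k2=z(1+3/5z)y_n
  y_{n+1}/y_n = 1 − 2/5z + 7/5z(1+3/5z) = 1 + z + 21/25z²
  Hence R(z) = 1 + z + 21/25z².

Solve |R(x)|<1 on ℝ⁻.
x=-1.71: |R|=1.7462
R=1: x+21/25x²=0 ⇒ x=−25/21=-1.1905; min R=1−1/(4·21/25)=0.7024>−1
Confirm numerically:
  x=-0.723: |R|=0.71609 <1
  x=-0.494: |R|=0.71099 <1
  x=-0.488: |R|=0.71204 <1
  x=-1.630: |R|=1.60180 >1
  x=-1.577: |R|=1.51202 >1
Interval (-1.1905, 0).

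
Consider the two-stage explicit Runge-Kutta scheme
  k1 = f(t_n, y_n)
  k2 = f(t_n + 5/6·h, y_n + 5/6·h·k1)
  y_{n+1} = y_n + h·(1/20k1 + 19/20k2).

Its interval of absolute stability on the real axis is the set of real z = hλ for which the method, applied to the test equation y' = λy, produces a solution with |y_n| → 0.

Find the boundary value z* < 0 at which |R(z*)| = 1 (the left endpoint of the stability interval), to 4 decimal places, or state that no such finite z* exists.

On y'=λy, z=hλ:
  k1=λy_n ⇒ h·k1=z·y_n;  k2=λ(1+5/6z)y_n ⇒ h·k2=z(1+5/6z)y_n
  y_{n+1}/y_n = 1 + 1/20z + 19/20z(1+5/6z) = 1 + z + 19/24z²
  so R(z) = 1 + z + 19/24z².

Need |R(x)|<1, x<0.
x=-1.1: |R|=0.8579
R=1: x+19/24x²=0 ⇒ x=−24/19=-1.2632; min R=1−1/(4·19/24)=0.6842>−1
Confirm numerically:
  x=-1.187: |R|=0.92843 <1
  x=-1.166: |R|=0.91032 <1
  x=-0.806: |R|=0.70830 <1
  x=-0.517: |R|=0.69460 <1
  x=-1.824: |R|=1.80986 >1
  x=-1.792: |R|=1.75025 >1
Stable set (-1.2632, 0).

z* = -1.2632.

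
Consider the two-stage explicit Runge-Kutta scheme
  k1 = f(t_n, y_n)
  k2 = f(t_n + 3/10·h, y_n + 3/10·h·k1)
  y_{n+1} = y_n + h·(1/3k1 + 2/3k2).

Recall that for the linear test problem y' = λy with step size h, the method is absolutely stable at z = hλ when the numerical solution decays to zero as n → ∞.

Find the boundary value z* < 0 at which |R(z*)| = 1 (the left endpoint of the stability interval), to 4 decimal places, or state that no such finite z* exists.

Test eqn y'=λy, z=hλ:
  k1=λy_n ⇒ h·k1=z·y_n;  k2=λ(1+3/10z)y_n ⇒ h·k2=z(1+3/10z)y_n
  y_{n+1}/y_n = 1 + 1/3z + 2/3z(1+3/10z) = 1 + z + 1/5z²
  Hence R(z) = 1 + z + 1/5z².

Solve |R(x)|<1 on ℝ⁻.
x=-1.34: |R|=0.0191
R=1: x+1/5x²=0 ⇒ x=−5=-5.0000; min R=1−1/(4·1/5)=-0.2500>−1
Confirm numerically:
  x=-4.566: |R|=0.60367 <1
  x=-4.062: |R|=0.23797 <1
  x=-3.244: |R|=0.13929 <1
  x=-5.266: |R|=1.28015 >1
  x=-5.222: |R|=1.23186 >1
  x=-5.047: |R|=1.04744 >1
Stable set (-5.0000, 0).

z* = -5.0000.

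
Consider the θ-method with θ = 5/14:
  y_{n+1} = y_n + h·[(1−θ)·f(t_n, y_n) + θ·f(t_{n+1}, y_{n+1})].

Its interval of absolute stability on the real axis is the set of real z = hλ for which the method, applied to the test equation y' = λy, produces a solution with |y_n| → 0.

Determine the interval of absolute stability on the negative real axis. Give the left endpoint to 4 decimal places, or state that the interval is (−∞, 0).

(-7.0000, 0).

Test eqn y'=λy, z=hλ:
  y_{n+1} = y_n + z·[9/14·y_n + 5/14·y_{n+1}] ⇒ (1 − 5/14z)y_{n+1} = (1 + 9/14z)y_n
  R(z) = (1 + 9/14z)/(1 − 5/14z).

Find x<0 with |R(x)|<1.
x=-0.84: |R|=0.3538
R=−1: 1+9/14x = −1+5/14x ⇒ -2/7x=2 ⇒ x=2/(-2/7)=-7.0000
Confirm numerically:
  x=-5.369: |R|=0.84027 <1
  x=-3.645: |R|=0.58355 <1
  x=-3.504: |R|=0.55635 <1
  x=-3.357: |R|=0.52665 <1
  x=-7.359: |R|=1.02827 >1
  x=-7.337: |R|=1.02660 >1
  x=-7.092: |R|=1.00744 >1
Stable set (-7.0000, 0).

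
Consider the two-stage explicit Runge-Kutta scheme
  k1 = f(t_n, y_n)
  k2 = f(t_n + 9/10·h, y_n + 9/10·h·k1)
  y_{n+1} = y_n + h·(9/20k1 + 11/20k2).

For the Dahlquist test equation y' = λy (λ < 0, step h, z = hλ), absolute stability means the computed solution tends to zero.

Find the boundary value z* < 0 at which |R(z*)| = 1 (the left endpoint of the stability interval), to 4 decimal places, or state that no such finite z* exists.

z* = -2.0202.

With y'=λy (z=hλ):
  k1=λy_n ⇒ h·k1=z·y_n;  k2=λ(1+9/10z)y_n ⇒ h·k2=z(1+9/10z)y_n
  y_{n+1}/y_n = 1 + 9/20z + 11/20z(1+9/10z) = 1 + z + 99/200z²
  R(z) = 1 + z + 99/200z².

Find x<0 with |R(x)|<1.
x=-1.15: |R|=0.5046
R=1: x+99/200x²=0 ⇒ x=−200/99=-2.0202; min R=1−1/(4·99/200)=0.4949>−1
Confirm numerically:
  x=-1.974: |R|=0.95485 <1
  x=-1.594: |R|=0.66371 <1
  x=-1.412: |R|=0.57490 <1
  x=-2.385: |R|=1.43067 >1
  x=-2.112: |R|=1.09597 >1
Stable set (-2.0202, 0).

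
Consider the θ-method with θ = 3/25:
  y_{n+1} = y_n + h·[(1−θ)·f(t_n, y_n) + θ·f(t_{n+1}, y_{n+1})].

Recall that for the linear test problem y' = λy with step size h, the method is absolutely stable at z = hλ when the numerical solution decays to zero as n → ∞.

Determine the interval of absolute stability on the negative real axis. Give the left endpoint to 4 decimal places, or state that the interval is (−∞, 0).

z∈(-2.6316,0).

Test eqn y'=λy, z=hλ:
  y_{n+1} = y_n + z·[22/25·y_n + 3/25·y_{n+1}] ⇒ (1 − 3/25z)y_{n+1} = (1 + 22/25z)y_n
  so R(z) = (1 + 22/25z)/(1 − 3/25z).

Find x<0 with |R(x)|<1.
x=-0.46: |R|=0.5641
R=−1: 1+22/25x = −1+3/25x ⇒ -19/25x=2 ⇒ x=2/(-19/25)=-2.6316
Confirm numerically:
  x=-2.456: |R|=0.89694 <1
  x=-2.319: |R|=0.81416 <1
  x=-2.285: |R|=0.79328 <1
  x=-1.581: |R|=0.32888 <1
  x=-2.865: |R|=1.13201 >1
  x=-2.801: |R|=1.09637 >1
Interval (-2.6316, 0).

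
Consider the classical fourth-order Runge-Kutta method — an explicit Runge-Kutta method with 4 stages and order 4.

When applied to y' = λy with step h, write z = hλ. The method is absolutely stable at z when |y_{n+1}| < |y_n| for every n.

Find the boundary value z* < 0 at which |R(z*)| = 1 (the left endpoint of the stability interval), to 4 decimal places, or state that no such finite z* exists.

left endpoint -2.7853.

Test eqn y'=λy, z=hλ:
  order 4, 4-stage ⇒ R(z)=1+z+z^2/2+z^3/6+z^4/24
  (e.g. R(-1.05)=0.35896, |R|=0.35896)

Boundary: |R(x)|=1, x<0.
x=-1.05: |R|=0.3590
|R(-2.01)|=0.3367 |R(-1.35)|=0.2896 |R(-0.74)|=0.4788
Bisect:
  x_lo=-3.5633 |R|=2.9621  x_hi=-0.3608 |R|=0.6972
  mid=-1.96206 |R|=0.32140 →hi
  mid=-2.76270 |R|=0.96647 →hi
  mid=-3.16302 |R|=1.73573 →lo
  mid=-2.96286 |R|=1.30242 →lo
  mid=-2.86278 |R|=1.12325 →lo
  mid=-2.81274 |R|=1.04217 →lo
  mid=-2.78772 |R|=1.00366 →lo
  mid=-2.77521 |R|=0.98490 →hi
  mid=-2.78146 |R|=0.99424 →hi
  mid=-2.78459 |R|=0.99894 →hi
  ...
  [-2.78537,-2.78518] ⇒ x*=-2.7853
So |R|<1 on (-2.7853, 0).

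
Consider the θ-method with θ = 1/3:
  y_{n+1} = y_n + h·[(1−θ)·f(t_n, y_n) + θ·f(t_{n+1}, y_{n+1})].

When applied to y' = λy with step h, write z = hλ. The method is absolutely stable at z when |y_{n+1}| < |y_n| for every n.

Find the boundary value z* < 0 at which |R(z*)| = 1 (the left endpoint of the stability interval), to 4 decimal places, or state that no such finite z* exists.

On y'=λy, z=hλ:
  y_{n+1} = y_n + z·[2/3·y_n + 1/3·y_{n+1}] ⇒ (1 − 1/3z)y_{n+1} = (1 + 2/3z)y_n
  R(z) = (1 + 2/3z)/(1 − 1/3z).

Boundary: |R(x)|=1, x<0.
x=-0.5: |R|=0.5714
R=−1: 1+2/3x = −1+1/3x ⇒ -1/3x=2 ⇒ x=2/(-1/3)=-6.0000
Confirm numerically:
  x=-5.897: |R|=0.98842 <1
  x=-5.887: |R|=0.98728 <1
  x=-4.297: |R|=0.76662 <1
  x=-6.424: |R|=1.04499 >1
  x=-6.332: |R|=1.03558 >1
  x=-6.291: |R|=1.03132 >1
Stable set (-6.0000, 0).

z* = -6.0000.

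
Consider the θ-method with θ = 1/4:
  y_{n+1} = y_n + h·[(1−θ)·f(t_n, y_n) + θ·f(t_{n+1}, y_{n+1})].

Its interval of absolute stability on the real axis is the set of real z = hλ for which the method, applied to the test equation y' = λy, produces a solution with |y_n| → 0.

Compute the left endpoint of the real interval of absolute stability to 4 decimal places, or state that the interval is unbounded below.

z* = -4.0000.

On y'=λy, z=hλ:
  y_{n+1} = y_n + z·[3/4·y_n + 1/4·y_{n+1}] ⇒ (1 − 1/4z)y_{n+1} = (1 + 3/4z)y_n
  so R(z) = (1 + 3/4z)/(1 − 1/4z).

Need |R(x)|<1, x<0.
x=-1.23: |R|=0.0593
R=−1: 1+3/4x = −1+1/4x ⇒ -1/2x=2 ⇒ x=2/(-1/2)=-4.0000
Confirm numerically:
  x=-3.752: |R|=0.93602 <1
  x=-3.704: |R|=0.92316 <1
  x=-2.891: |R|=0.67813 <1
  x=-4.503: |R|=1.11831 >1
  x=-4.487: |R|=1.11476 >1
  x=-4.097: |R|=1.02396 >1
So |R|<1 on (-4.0000, 0).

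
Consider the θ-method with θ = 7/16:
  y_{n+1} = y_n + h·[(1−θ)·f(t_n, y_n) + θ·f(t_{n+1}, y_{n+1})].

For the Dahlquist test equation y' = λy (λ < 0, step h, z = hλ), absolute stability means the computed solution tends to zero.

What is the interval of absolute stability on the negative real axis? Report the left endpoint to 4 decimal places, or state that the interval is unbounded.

With y'=λy (z=hλ):
  y_{n+1} = y_n + z·[9/16·y_n + 7/16·y_{n+1}] ⇒ (1 − 7/16z)y_{n+1} = (1 + 9/16z)y_n
  Hence R(z) = (1 + 9/16z)/(1 − 7/16z).

Solve |R(x)|<1 on ℝ⁻.
x=-1.29: |R|=0.1754
R=−1: 1+9/16x = −1+7/16x ⇒ -1/8x=2 ⇒ x=2/(-1/8)=-16.0000
Confirm numerically:
  x=-14.736: |R|=0.97878 <1
  x=-11.570: |R|=0.90865 <1
  x=-10.701: |R|=0.88342 <1
  x=-16.510: |R|=1.00775 >1
  x=-16.475: |R|=1.00723 >1
  x=-16.318: |R|=1.00488 >1
Stable set (-16.0000, 0).

(-16.0000, 0).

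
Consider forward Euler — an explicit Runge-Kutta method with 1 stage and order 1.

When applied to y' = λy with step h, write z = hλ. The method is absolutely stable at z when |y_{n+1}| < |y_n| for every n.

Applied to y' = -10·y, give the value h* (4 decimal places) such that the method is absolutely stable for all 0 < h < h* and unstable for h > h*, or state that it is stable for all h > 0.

With y'=λy (z=hλ):
  order 1, 1-stage ⇒ R(z)=1+z
  (e.g. R(-0.9)=0.10000, |R|=0.10000)

Solve |R(x)|<1 on ℝ⁻.
x=-0.9: |R|=0.1000
|R(-2.25)|=1.2500 |R(-1.39)|=0.3900 |R(-0.81)|=0.1900
Bisect:
  x_lo=-2.7433 |R|=1.7433  x_hi=-0.0710 |R|=0.9290
  mid=-1.40717 |R|=0.40717 →hi
  mid=-2.07526 |R|=1.07526 →lo
  mid=-1.74121 |R|=0.74121 →hi
  mid=-1.90823 |R|=0.90823 →hi
  mid=-1.99174 |R|=0.99174 →hi
  mid=-2.03350 |R|=1.03350 →lo
  mid=-2.01262 |R|=1.01262 →lo
  mid=-2.00218 |R|=1.00218 →lo
  mid=-1.99696 |R|=0.99696 →hi
  mid=-1.99957 |R|=0.99957 →hi
  ...
  [-2.00006,-1.99990] ⇒ x*=-2.0000
Stable set (-2.0000, 0).

(-2.0000,0); λ=-10 ⇒ h* = 0.2000.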